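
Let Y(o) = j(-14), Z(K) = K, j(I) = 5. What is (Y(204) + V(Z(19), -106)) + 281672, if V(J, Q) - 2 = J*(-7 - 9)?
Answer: 281375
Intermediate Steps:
V(J, Q) = 2 - 16*J (V(J, Q) = 2 + J*(-7 - 9) = 2 + J*(-16) = 2 - 16*J)
Y(o) = 5
(Y(204) + V(Z(19), -106)) + 281672 = (5 + (2 - 16*19)) + 281672 = (5 + (2 - 304)) + 281672 = (5 - 302) + 281672 = -297 + 281672 = 281375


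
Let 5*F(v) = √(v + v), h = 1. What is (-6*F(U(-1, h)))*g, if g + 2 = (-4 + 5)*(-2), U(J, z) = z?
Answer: 24*√2/5 ≈ 6.7882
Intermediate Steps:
F(v) = √2*√v/5 (F(v) = √(v + v)/5 = √(2*v)/5 = (√2*√v)/5 = √2*√v/5)
g = -4 (g = -2 + (-4 + 5)*(-2) = -2 + 1*(-2) = -2 - 2 = -4)
(-6*F(U(-1, h)))*g = -6*√2*√1/5*(-4) = -6*√2/5*(-4) = 24*√2/5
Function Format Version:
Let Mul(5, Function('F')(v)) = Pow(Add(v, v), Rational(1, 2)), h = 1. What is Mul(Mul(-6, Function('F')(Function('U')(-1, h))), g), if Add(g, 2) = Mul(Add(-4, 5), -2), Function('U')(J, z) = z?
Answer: Mul(Rational(24, 5), Pow(2, Rational(1, 2))) ≈ 6.7882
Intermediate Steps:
Function('F')(v) = Mul(Rational(1, 5), Pow(2, Rational(1, 2)), Pow(v, Rational(1, 2))) (Function('F')(v) = Mul(Rational(1, 5), Pow(Add(v, v), Rational(1, 2))) = Mul(Rational(1, 5), Pow(Mul(2, v), Rational(1, 2))) = Mul(Rational(1, 5), Mul(Pow(2, Rational(1, 2)), Pow(v, Rational(1, 2)))) = Mul(Rational(1, 5), Pow(2, Rational(1, 2)), Pow(v, Rational(1, 2))))
g = -4 (g = Add(-2, Mul(Add(-4, 5), -2)) = Add(-2, Mul(1, -2)) = Add(-2, -2) = -4)
Mul(Mul(-6, Function('F')(Function('U')(-1, h))), g) = Mul(Mul(-6, Mul(Rational(1, 5), Pow(2, Rational(1, 2)), Pow(1, Rational(1, 2)))), -4) = Mul(Mul(-6, Mul(Rational(1, 5), Pow(2, Rational(1, 2)), 1)), -4) = Mul(Mul(-6, Mul(Rational(1, 5), Pow(2, Rational(1, 2)))), -4) = Mul(Mul(Rational(-6, 5), Pow(2, Rational(1, 2))), -4) = Mul(Rational(24, 5), Pow(2, Rational(1, 2)))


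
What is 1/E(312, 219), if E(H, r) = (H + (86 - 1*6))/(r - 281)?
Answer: -31/196 ≈ -0.15816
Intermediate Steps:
E(H, r) = (80 + H)/(-281 + r) (E(H, r) = (H + (86 - 6))/(-281 + r) = (H + 80)/(-281 + r) = (80 + H)/(-281 + r))
1/E(312, 219) = 1/((80 + 312)/(-281 + 219)) = 1/(392/(-62)) = 1/(-1/62*392) = 1/(-196/31) = -31/196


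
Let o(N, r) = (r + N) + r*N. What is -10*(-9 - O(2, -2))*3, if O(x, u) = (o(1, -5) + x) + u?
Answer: 0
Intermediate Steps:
o(N, r) = N + r + N*r (o(N, r) = (N + r) + N*r = N + r + N*r)
O(x, u) = -9 + u + x (O(x, u) = ((1 - 5 + 1*(-5)) + x) + u = ((1 - 5 - 5) + x) + u = (-9 + x) + u = -9 + u + x)
-10*(-9 - O(2, -2))*3 = -10*(-9 - (-9 - 2 + 2))*3 = -10*(-9 - 1*(-9))*3 = -10*(-9 + 9)*3 = -10*0*3 = 0*3 = 0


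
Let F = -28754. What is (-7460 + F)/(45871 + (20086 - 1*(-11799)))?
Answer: -18107/38878 ≈ -0.46574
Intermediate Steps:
(-7460 + F)/(45871 + (20086 - 1*(-11799))) = (-7460 - 28754)/(45871 + (20086 - 1*(-11799))) = -36214/(45871 + (20086 + 11799)) = -36214/(45871 + 31885) = -36214/77756 = -36214*1/77756 = -18107/38878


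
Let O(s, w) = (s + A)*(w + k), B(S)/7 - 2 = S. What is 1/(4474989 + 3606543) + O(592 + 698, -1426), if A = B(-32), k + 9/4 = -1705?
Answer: -27347176950119/8081532 ≈ -3.3839e+6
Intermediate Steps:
B(S) = 14 + 7*S
k = -6829/4 (k = -9/4 - 1705 = -6829/4 ≈ -1707.3)
A = -210 (A = 14 + 7*(-32) = 14 - 224 = -210)
O(s, w) = (-210 + s)*(-6829/4 + w) (O(s, w) = (s - 210)*(w - 6829/4) = (-210 + s)*(-6829/4 + w))
1/(4474989 + 3606543) + O(592 + 698, -1426) = 1/(4474989 + 3606543) + (717045/2 - 210*(-1426) - 6829*(592 + 698)/4 + (592 + 698)*(-1426)) = 1/8081532 + (717045/2 + 299460 - 6829/4*1290 + 1290*(-1426)) = 1/8081532 + (717045/2 + 299460 - 4404705/2 - 1839540) = 1/8081532 - 3383910 = -27347176950119/8081532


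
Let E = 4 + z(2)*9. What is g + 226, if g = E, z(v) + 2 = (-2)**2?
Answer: 248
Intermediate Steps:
z(v) = 2 (z(v) = -2 + (-2)**2 = -2 + 4 = 2)
E = 22 (E = 4 + 2*9 = 4 + 18 = 22)
g = 22
g + 226 = 22 + 226 = 248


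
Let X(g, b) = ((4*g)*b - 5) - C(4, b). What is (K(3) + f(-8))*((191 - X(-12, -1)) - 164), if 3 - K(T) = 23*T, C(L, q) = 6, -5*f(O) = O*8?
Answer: 532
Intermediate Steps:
f(O) = -8*O/5 (f(O) = -O*8/5 = -8*O/5)
K(T) = 3 - 23*T
X(g, b) = -11 + 4*b*g (X(g, b) = ((4*g)*b - 5) - 1*6 = (4*b*g - 5) - 6 = (-5 + 4*b*g) - 6 = -11 + 4*b*g)
(K(3) + f(-8))*((191 - X(-12, -1)) - 164) = ((3 - 23*3) - 8/5*(-8))*((191 - (-11 + 4*(-1)*(-12))) - 164) = ((3 - 69) + 64/5)*((191 - (-11 + 48)) - 164) = (-66 + 64/5)*((191 - 1*37) - 164) = -266*((191 - 37) - 164)/5 = -266*(154 - 164)/5 = -266/5*(-10) = 532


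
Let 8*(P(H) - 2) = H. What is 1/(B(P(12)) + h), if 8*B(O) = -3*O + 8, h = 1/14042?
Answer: -112336/35097 ≈ -3.2007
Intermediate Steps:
P(H) = 2 + H/8
h = 1/14042 ≈ 7.1215e-5
B(O) = 1 - 3*O/8 (B(O) = (-3*O + 8)/8 = (8 - 3*O)/8 = 1 - 3*O/8)
1/(B(P(12)) + h) = 1/((1 - 3*(2 + (⅛)*12)/8) + 1/14042) = 1/((1 - 3*(2 + 3/2)/8) + 1/14042) = 1/((1 - 3/8*7/2) + 1/14042) = 1/((1 - 21/16) + 1/14042) = 1/(-5/16 + 1/14042) = 1/(-35097/112336) = -112336/35097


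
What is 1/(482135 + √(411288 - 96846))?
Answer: 482135/232453843783 - 9*√3882/232453843783 ≈ 2.0717e-6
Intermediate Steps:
1/(482135 + √(411288 - 96846)) = 1/(482135 + √314442) = 1/(482135 + 9*√3882)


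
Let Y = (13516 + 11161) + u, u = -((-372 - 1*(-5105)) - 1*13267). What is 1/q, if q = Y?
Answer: 1/33211 ≈ 3.0111e-5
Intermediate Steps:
u = 8534 (u = -((-372 + 5105) - 13267) = -(4733 - 13267) = -1*(-8534) = 8534)
Y = 33211 (Y = (13516 + 11161) + 8534 = 24677 + 8534 = 33211)
q = 33211
1/q = 1/33211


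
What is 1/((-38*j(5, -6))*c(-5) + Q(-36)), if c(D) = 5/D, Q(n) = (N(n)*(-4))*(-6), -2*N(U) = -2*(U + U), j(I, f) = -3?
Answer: -1/1842 ≈ -0.00054289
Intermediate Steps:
N(U) = 2*U (N(U) = -(-1)*(U + U) = -(-1)*2*U = -(-2)*U = 2*U)
Q(n) = 48*n (Q(n) = ((2*n)*(-4))*(-6) = -8*n*(-6) = 48*n)
1/((-38*j(5, -6))*c(-5) + Q(-36)) = 1/((-38*(-3))*(5/(-5)) + 48*(-36)) = 1/(114*(5*(-⅕)) - 1728) = 1/(114*(-1) - 1728) = 1/(-114 - 1728) = 1/(-1842) = -1/1842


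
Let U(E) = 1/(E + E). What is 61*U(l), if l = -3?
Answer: -61/6 ≈ -10.167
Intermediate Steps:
U(E) = 1/(2*E)
61*U(l) = 61*((½)/(-3)) = 61*((½)*(-⅓)) = 61*(-⅙) = -61/6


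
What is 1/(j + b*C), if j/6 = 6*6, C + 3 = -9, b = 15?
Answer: 1/36 ≈ 0.027778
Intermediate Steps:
C = -12 (C = -3 - 9 = -12)
j = 216 (j = 6*(6*6) = 6*36 = 216)
1/(j + b*C) = 1/(216 + 15*(-12)) = 1/(216 - 180) = 1/36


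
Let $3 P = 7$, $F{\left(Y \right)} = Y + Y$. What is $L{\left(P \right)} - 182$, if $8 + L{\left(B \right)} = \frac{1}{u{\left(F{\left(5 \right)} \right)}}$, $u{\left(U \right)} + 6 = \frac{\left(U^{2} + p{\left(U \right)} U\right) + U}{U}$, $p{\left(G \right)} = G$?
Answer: $- \frac{2849}{15} \approx -189.93$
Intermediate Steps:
$F{\left(Y \right)} = 2 Y$
$u{\left(U \right)} = -6 + \frac{U + 2 U^{2}}{U}$ ($u{\left(U \right)} = -6 + \frac{\left(U^{2} + U U\right) + U}{U} = -6 + \frac{\left(U^{2} + U^{2}\right) + U}{U} = -6 + \frac{2 U^{2} + U}{U} = -6 + \frac{U + 2 U^{2}}{U}$)
$P = \frac{7}{3}$ ($P = \frac{1}{3} \cdot 7 = \frac{7}{3} \approx 2.3333$)
$L{\left(B \right)} = - \frac{119}{15}$ ($L{\left(B \right)} = -8 + \frac{1}{-5 + 2 \cdot 2 \cdot 5} = -8 + \frac{1}{-5 + 2 \cdot 10} = -8 + \frac{1}{-5 + 20} = -8 + \frac{1}{15} = - \frac{119}{15}$)
$L{\left(P \right)} - 182 = - \frac{119}{15} - 182 = - \frac{2849}{15}$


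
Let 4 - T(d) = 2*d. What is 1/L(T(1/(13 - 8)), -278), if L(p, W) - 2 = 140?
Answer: 1/142 ≈ 0.0070423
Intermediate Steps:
T(d) = 4 - 2*d
L(p, W) = 142 (L(p, W) = 2 + 140 = 142)
1/L(T(1/(13 - 8)), -278) = 1/142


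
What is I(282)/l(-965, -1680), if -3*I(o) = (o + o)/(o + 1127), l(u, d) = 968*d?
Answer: 47/572843040 ≈ 8.2047e-8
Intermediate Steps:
I(o) = -2*o/(3*(1127 + o)) (I(o) = -(o + o)/(3*(o + 1127)) = -2*o/(3*(1127 + o)))
I(282)/l(-965, -1680) = (-2*282/(3381 + 3*282))/((968*(-1680))) = -2*282/(3381 + 846)/(-1626240) = -2*282/4227*(-1/1626240) = -2*282*1/4227*(-1/1626240) = -188/1409*(-1/1626240) = 47/572843040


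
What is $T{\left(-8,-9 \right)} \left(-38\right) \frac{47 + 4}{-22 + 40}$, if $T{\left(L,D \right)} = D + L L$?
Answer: $- \frac{17765}{3} \approx -5921.7$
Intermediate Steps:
$T{\left(L,D \right)} = D + L^{2}$
$T{\left(-8,-9 \right)} \left(-38\right) \frac{47 + 4}{-22 + 40} = \left(-9 + \left(-8\right)^{2}\right) \left(-38\right) \frac{47 + 4}{-22 + 40} = \left(-9 + 64\right) \left(-38\right) \frac{51}{18} = 55 \left(-38\right) 51 \cdot \frac{1}{18} = \left(-2090\right) \frac{17}{6} = - \frac{17765}{3}$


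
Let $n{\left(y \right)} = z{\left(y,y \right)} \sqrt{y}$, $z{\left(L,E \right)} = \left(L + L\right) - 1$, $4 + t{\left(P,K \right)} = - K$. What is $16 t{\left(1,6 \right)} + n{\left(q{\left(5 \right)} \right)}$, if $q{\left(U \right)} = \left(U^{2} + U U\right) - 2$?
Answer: $-160 + 380 \sqrt{3} \approx 498.18$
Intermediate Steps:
$t{\left(P,K \right)} = -4 - K$
$z{\left(L,E \right)} = -1 + 2 L$ ($z{\left(L,E \right)} = 2 L - 1 = -1 + 2 L$)
$q{\left(U \right)} = -2 + 2 U^{2}$ ($q{\left(U \right)} = \left(U^{2} + U^{2}\right) - 2 = 2 U^{2} - 2 = -2 + 2 U^{2}$)
$n{\left(y \right)} = \sqrt{y} \left(-1 + 2 y\right)$ ($n{\left(y \right)} = \left(-1 + 2 y\right) \sqrt{y} = \sqrt{y} \left(-1 + 2 y\right)$)
$16 t{\left(1,6 \right)} + n{\left(q{\left(5 \right)} \right)} = 16 \left(-4 - 6\right) + \sqrt{-2 + 2 \cdot 5^{2}} \left(-1 + 2 \left(-2 + 2 \cdot 5^{2}\right)\right) = 16 \left(-4 - 6\right) + \sqrt{-2 + 2 \cdot 25} \left(-1 + 2 \left(-2 + 2 \cdot 25\right)\right) = 16 \left(-10\right) + \sqrt{-2 + 50} \left(-1 + 2 \left(-2 + 50\right)\right) = -160 + \sqrt{48} \left(-1 + 2 \cdot 48\right) = -160 + 4 \sqrt{3} \left(-1 + 96\right) = -160 + 4 \sqrt{3} \cdot 95 = -160 + 380 \sqrt{3}$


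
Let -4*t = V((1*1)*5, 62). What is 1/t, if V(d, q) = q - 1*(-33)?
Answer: -4/95 ≈ -0.042105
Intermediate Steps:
V(d, q) = 33 + q (V(d, q) = q + 33 = 33 + q)
t = -95/4 (t = -(33 + 62)/4 = -¼*95 = -95/4 ≈ -23.750)
1/t = 1/(-95/4) = -4/95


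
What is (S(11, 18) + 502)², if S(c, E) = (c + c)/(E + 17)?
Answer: 309478464/1225 ≈ 2.5264e+5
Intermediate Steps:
S(c, E) = 2*c/(17 + E) (S(c, E) = (2*c)/(17 + E) = 2*c/(17 + E))
(S(11, 18) + 502)² = (2*11/(17 + 18) + 502)² = (2*11/35 + 502)² = (2*11*(1/35) + 502)² = (22/35 + 502)² = (17592/35)² = 309478464/1225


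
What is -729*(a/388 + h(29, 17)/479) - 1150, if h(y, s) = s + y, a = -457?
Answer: -67160705/185852 ≈ -361.37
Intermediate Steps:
-729*(a/388 + h(29, 17)/479) - 1150 = -729*(-457/388 + (17 + 29)/479) - 1150 = -729*(-457*1/388 + 46*(1/479)) - 1150 = -729*(-457/388 + 46/479) - 1150 = -729*(-201055/185852) - 1150 = 146569095/185852 - 1150 = -67160705/185852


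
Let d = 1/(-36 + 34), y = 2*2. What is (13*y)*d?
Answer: -26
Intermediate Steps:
y = 4
d = -½ (d = 1/(-2) = -½ ≈ -0.50000)
(13*y)*d = (13*4)*(-½) = 52*(-½) = -26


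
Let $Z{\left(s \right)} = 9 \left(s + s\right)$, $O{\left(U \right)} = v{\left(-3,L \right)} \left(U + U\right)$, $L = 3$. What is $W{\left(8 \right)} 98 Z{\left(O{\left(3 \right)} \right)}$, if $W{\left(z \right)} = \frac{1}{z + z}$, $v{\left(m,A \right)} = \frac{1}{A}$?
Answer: $\frac{441}{2} \approx 220.5$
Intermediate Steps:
$O{\left(U \right)} = \frac{2 U}{3}$ ($O{\left(U \right)} = \frac{U + U}{3} = \frac{2 U}{3}$)
$W{\left(z \right)} = \frac{1}{2 z}$
$Z{\left(s \right)} = 18 s$ ($Z{\left(s \right)} = 9 \cdot 2 s = 18 s$)
$W{\left(8 \right)} 98 Z{\left(O{\left(3 \right)} \right)} = \frac{1}{2 \cdot 8} \cdot 98 \cdot 18 \cdot \frac{2}{3} \cdot 3 = \frac{1}{2} \cdot \frac{1}{8} \cdot 98 \cdot 18 \cdot 2 = \frac{1}{16} \cdot 98 \cdot 36 = \frac{49}{8} \cdot 36 = \frac{441}{2}$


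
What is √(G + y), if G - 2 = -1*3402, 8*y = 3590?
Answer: I*√11805/2 ≈ 54.325*I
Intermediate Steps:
y = 1795/4 (y = (⅛)*3590 = 1795/4 ≈ 448.75)
G = -3400 (G = 2 - 1*3402 = 2 - 3402 = -3400)
√(G + y) = √(-3400 + 1795/4) = √(-11805/4) = I*√11805/2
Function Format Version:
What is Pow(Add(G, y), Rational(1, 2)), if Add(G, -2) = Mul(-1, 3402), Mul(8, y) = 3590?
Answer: Mul(Rational(1, 2), I, Pow(11805, Rational(1, 2))) ≈ Mul(54.325, I)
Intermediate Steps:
y = Rational(1795, 4) (y = Mul(Rational(1, 8), 3590) = Rational(1795, 4) ≈ 448.75)
G = -3400 (G = Add(2, Mul(-1, 3402)) = Add(2, -3402) = -3400)
Pow(Add(G, y), Rational(1, 2)) = Pow(Add(-3400, Rational(1795, 4)), Rational(1, 2)) = Pow(Rational(-11805, 4), Rational(1, 2)) = Mul(Rational(1, 2), I, Pow(11805, Rational(1, 2)))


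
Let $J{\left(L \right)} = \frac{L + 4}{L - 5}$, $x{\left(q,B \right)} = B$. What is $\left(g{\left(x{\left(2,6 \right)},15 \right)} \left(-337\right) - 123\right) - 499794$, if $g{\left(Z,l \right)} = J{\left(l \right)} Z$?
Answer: $- \frac{2518794}{5} \approx -5.0376 \cdot 10^{5}$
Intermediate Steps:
$J{\left(L \right)} = \frac{4 + L}{-5 + L}$
$g{\left(Z,l \right)} = \frac{Z \left(4 + l\right)}{-5 + l}$ ($g{\left(Z,l \right)} = \frac{4 + l}{-5 + l} Z = \frac{Z \left(4 + l\right)}{-5 + l}$)
$\left(g{\left(x{\left(2,6 \right)},15 \right)} \left(-337\right) - 123\right) - 499794 = \left(\frac{6 \left(4 + 15\right)}{-5 + 15} \left(-337\right) - 123\right) - 499794 = \left(6 \cdot \frac{1}{10} \cdot 19 \left(-337\right) - 123\right) - 499794 = \left(\frac{57}{5} \left(-337\right) - 123\right) - 499794 = \left(- \frac{19209}{5} - 123\right) - 499794 = - \frac{19824}{5} - 499794 = - \frac{2518794}{5}$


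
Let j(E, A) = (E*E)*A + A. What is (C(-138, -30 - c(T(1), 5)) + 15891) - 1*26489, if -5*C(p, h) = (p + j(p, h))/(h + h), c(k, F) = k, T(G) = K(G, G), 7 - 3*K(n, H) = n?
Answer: -2000469/160 ≈ -12503.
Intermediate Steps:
K(n, H) = 7/3 - n/3
T(G) = 7/3 - G/3
j(E, A) = A + A*E² (j(E, A) = E²*A + A = A*E² + A = A + A*E²)
C(p, h) = -(p + h*(1 + p²))/(10*h) (C(p, h) = -(p + h*(1 + p²))/(5*(h + h)) = -(p + h*(1 + p²))/(5*(2*h)) = -(p + h*(1 + p²))*1/(2*h)/5 = -(p + h*(1 + p²))/(10*h))
(C(-138, -30 - c(T(1), 5)) + 15891) - 1*26489 = ((-1*(-138) - (-30 - (7/3 - ⅓*1))*(1 + (-138)²))/(10*(-30 - (7/3 - ⅓*1))) + 15891) - 1*26489 = ((138 - (-30 - (7/3 - ⅓))*(1 + 19044))/(10*(-30 - (7/3 - ⅓))) + 15891) - 26489 = ((138 - 1*(-30 - 1*2)*19045)/(10*(-30 - 1*2)) + 15891) - 26489 = ((138 - 1*(-30 - 2)*19045)/(10*(-30 - 2)) + 15891) - 26489 = ((⅒)*(138 - 1*(-32)*19045)/(-32) + 15891) - 26489 = ((⅒)*(-1/32)*(138 + 609440) + 15891) - 26489 = ((⅒)*(-1/32)*609578 + 15891) - 26489 = (-304789/160 + 15891) - 26489 = 2237771/160 - 26489 = -2000469/160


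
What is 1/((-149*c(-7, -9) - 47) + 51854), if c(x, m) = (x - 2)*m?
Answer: 1/39738 ≈ 2.5165e-5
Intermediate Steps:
c(x, m) = m*(-2 + x) (c(x, m) = (-2 + x)*m = m*(-2 + x))
1/((-149*c(-7, -9) - 47) + 51854) = 1/((-(-1341)*(-2 - 7) - 47) + 51854) = 1/((-(-1341)*(-9) - 47) + 51854) = 1/((-149*81 - 47) + 51854) = 1/((-12069 - 47) + 51854) = 1/(-12116 + 51854) = 1/39738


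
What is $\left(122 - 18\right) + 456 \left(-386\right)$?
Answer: $-175912$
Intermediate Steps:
$\left(122 - 18\right) + 456 \left(-386\right) = \left(122 - 18\right) - 176016 = 104 - 176016 = -175912$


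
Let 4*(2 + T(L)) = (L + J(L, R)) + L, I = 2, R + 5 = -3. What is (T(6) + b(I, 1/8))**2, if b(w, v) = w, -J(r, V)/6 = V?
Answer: 225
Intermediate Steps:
R = -8 (R = -5 - 3 = -8)
J(r, V) = -6*V
T(L) = 10 + L/2 (T(L) = -2 + ((L - 6*(-8)) + L)/4 = -2 + ((L + 48) + L)/4 = -2 + ((48 + L) + L)/4 = -2 + (48 + 2*L)/4 = -2 + (12 + L/2) = 10 + L/2)
(T(6) + b(I, 1/8))**2 = ((10 + (1/2)*6) + 2)**2 = ((10 + 3) + 2)**2 = (13 + 2)**2 = 15**2 = 225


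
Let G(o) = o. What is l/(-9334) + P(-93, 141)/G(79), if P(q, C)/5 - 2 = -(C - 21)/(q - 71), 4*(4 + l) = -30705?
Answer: 120413479/120931304 ≈ 0.99572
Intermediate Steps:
l = -30721/4 (l = -4 + (¼)*(-30705) = -4 - 30705/4 = -30721/4 ≈ -7680.3)
P(q, C) = 10 - 5*(-21 + C)/(-71 + q) (P(q, C) = 10 + 5*(-(C - 21)/(q - 71)) = 10 + 5*(-(-21 + C)/(-71 + q)) = 10 - 5*(-21 + C)/(-71 + q))
l/(-9334) + P(-93, 141)/G(79) = -30721/4/(-9334) + (5*(-121 - 1*141 + 2*(-93))/(-71 - 93))/79 = -30721/4*(-1/9334) + (5*(-121 - 141 - 186)/(-164))*(1/79) = 30721/37336 + (5*(-1/164)*(-448))*(1/79) = 30721/37336 + (560/41)*(1/79) = 30721/37336 + 560/3239 = 120413479/120931304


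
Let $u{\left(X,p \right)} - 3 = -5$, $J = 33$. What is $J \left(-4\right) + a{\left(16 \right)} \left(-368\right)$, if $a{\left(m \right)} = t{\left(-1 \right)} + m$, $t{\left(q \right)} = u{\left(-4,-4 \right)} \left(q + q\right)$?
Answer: $-7492$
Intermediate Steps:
$u{\left(X,p \right)} = -2$ ($u{\left(X,p \right)} = 3 - 5 = -2$)
$t{\left(q \right)} = - 4 q$ ($t{\left(q \right)} = - 2 \left(q + q\right) = - 2 \cdot 2 q = - 4 q$)
$a{\left(m \right)} = 4 + m$ ($a{\left(m \right)} = \left(-4\right) \left(-1\right) + m = 4 + m$)
$J \left(-4\right) + a{\left(16 \right)} \left(-368\right) = 33 \left(-4\right) + \left(4 + 16\right) \left(-368\right) = -132 + 20 \left(-368\right) = -132 - 7360 = -7492$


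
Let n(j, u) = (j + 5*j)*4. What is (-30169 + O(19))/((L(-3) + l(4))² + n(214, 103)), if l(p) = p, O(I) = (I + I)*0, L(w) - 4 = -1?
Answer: -30169/5185 ≈ -5.8185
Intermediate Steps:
L(w) = 3 (L(w) = 4 - 1 = 3)
O(I) = 0 (O(I) = (2*I)*0 = 0)
n(j, u) = 24*j (n(j, u) = (6*j)*4 = 24*j)
(-30169 + O(19))/((L(-3) + l(4))² + n(214, 103)) = (-30169 + 0)/((3 + 4)² + 24*214) = -30169/(7² + 5136) = -30169/(49 + 5136) = -30169/5185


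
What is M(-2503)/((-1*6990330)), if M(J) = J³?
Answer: 15681317527/6990330 ≈ 2243.3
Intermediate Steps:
M(-2503)/((-1*6990330)) = (-2503)³/((-1*6990330)) = -15681317527/(-6990330) = -15681317527*(-1/6990330) = 15681317527/6990330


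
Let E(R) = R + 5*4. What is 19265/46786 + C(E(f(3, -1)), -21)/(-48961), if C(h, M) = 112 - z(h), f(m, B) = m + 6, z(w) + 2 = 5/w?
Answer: 27199335699/66429991034 ≈ 0.40944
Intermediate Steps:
z(w) = -2 + 5/w
f(m, B) = 6 + m
E(R) = 20 + R (E(R) = R + 20 = 20 + R)
C(h, M) = 114 - 5/h (C(h, M) = 112 - (-2 + 5/h) = 112 + (2 - 5/h) = 114 - 5/h)
19265/46786 + C(E(f(3, -1)), -21)/(-48961) = 19265/46786 + (114 - 5/(20 + (6 + 3)))/(-48961) = 19265*(1/46786) + (114 - 5/(20 + 9))*(-1/48961) = 19265/46786 + (114 - 5/29)*(-1/48961) = 19265/46786 + (3301/29)*(-1/48961) = 19265/46786 - 3301/1419869 = 27199335699/66429991034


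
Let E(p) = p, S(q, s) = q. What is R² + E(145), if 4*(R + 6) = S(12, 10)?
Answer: 154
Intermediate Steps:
R = -3 (R = -6 + (¼)*12 = -6 + 3 = -3)
R² + E(145) = (-3)² + 145 = 9 + 145 = 154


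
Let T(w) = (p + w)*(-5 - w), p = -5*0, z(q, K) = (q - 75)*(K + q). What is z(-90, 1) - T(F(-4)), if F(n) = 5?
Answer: 14735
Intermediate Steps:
z(q, K) = (-75 + q)*(K + q)
p = 0
T(w) = w*(-5 - w) (T(w) = (0 + w)*(-5 - w) = w*(-5 - w))
z(-90, 1) - T(F(-4)) = ((-90)**2 - 75*1 - 75*(-90) + 1*(-90)) - 5*(-5 - 1*5) = (8100 - 75 + 6750 - 90) - 5*(-5 - 5) = 14685 - 5*(-10) = 14685 - 1*(-50) = 14685 + 50 = 14735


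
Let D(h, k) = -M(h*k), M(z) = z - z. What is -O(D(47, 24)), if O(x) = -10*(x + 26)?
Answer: 260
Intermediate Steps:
M(z) = 0
D(h, k) = 0 (D(h, k) = -1*0 = 0)
O(x) = -260 - 10*x (O(x) = -10*(26 + x) = -260 - 10*x)
-O(D(47, 24)) = -(-260 - 10*0) = -(-260 + 0) = -1*(-260) = 260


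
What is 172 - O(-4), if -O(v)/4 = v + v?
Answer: 140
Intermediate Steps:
O(v) = -8*v (O(v) = -4*(v + v) = -8*v)
172 - O(-4) = 172 - (-8)*(-4) = 172 - 1*32 = 172 - 32 = 140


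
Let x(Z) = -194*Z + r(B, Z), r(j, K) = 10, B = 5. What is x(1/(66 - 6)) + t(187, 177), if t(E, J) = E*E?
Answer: 1049273/30 ≈ 34976.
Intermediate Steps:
t(E, J) = E²
x(Z) = 10 - 194*Z (x(Z) = -194*Z + 10 = 10 - 194*Z)
x(1/(66 - 6)) + t(187, 177) = (10 - 194/(66 - 6)) + 187² = (10 - 194/60) + 34969 = (10 - 194*1/60) + 34969 = (10 - 97/30) + 34969 = 203/30 + 34969 = 1049273/30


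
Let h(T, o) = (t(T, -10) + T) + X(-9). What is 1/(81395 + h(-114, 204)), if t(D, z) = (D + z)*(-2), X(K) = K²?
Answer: 1/81610 ≈ 1.2253e-5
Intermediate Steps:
t(D, z) = -2*D - 2*z
h(T, o) = 101 - T (h(T, o) = ((-2*T - 2*(-10)) + T) + (-9)² = ((-2*T + 20) + T) + 81 = ((20 - 2*T) + T) + 81 = (20 - T) + 81 = 101 - T)
1/(81395 + h(-114, 204)) = 1/(81395 + (101 - 1*(-114))) = 1/(81395 + (101 + 114)) = 1/(81395 + 215) = 1/81610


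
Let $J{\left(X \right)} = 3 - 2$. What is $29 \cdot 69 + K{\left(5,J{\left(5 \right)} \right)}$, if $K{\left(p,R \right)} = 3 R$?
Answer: $2004$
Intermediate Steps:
$J{\left(X \right)} = 1$
$29 \cdot 69 + K{\left(5,J{\left(5 \right)} \right)} = 29 \cdot 69 + 3 \cdot 1 = 2001 + 3 = 2004$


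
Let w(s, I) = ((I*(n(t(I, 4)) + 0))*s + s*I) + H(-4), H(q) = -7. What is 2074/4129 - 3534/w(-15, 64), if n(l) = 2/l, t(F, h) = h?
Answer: 17592964/5974663 ≈ 2.9446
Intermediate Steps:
w(s, I) = -7 + 3*I*s/2 (w(s, I) = ((I*(2/4 + 0))*s + s*I) - 7 = ((I*(2*(¼) + 0))*s + I*s) - 7 = ((I*(½ + 0))*s + I*s) - 7 = ((I*(½))*s + I*s) - 7 = ((I/2)*s + I*s) - 7 = (I*s/2 + I*s) - 7 = 3*I*s/2 - 7 = -7 + 3*I*s/2)
2074/4129 - 3534/w(-15, 64) = 2074/4129 - 3534/(-7 + (3/2)*64*(-15)) = 2074*(1/4129) - 3534/(-7 - 1440) = 2074/4129 - 3534/(-1447) = 2074/4129 - 3534*(-1/1447) = 2074/4129 + 3534/1447 = 17592964/5974663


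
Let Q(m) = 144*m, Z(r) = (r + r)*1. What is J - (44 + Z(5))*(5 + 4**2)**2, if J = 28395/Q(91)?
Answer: -34670029/1456 ≈ -23812.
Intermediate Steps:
Z(r) = 2*r (Z(r) = (2*r)*1 = 2*r)
J = 3155/1456 (J = 28395/((144*91)) = 28395/13104 = 28395*(1/13104) = 3155/1456 ≈ 2.1669)
J - (44 + Z(5))*(5 + 4**2)**2 = 3155/1456 - (44 + 2*5)*(5 + 4**2)**2 = 3155/1456 - (44 + 10)*(5 + 16)**2 = 3155/1456 - 54*21**2 = 3155/1456 - 54*441 = 3155/1456 - 1*23814 = 3155/1456 - 23814 = -34670029/1456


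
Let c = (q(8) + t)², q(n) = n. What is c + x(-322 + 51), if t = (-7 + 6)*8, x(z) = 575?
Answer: 575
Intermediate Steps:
t = -8 (t = -1*8 = -8)
c = 0 (c = (8 - 8)² = 0² = 0)
c + x(-322 + 51) = 0 + 575 = 575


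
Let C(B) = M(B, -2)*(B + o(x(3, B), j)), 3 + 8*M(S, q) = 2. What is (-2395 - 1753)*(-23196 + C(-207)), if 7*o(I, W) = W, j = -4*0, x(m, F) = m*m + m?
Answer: 192219357/2 ≈ 9.6110e+7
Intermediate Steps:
x(m, F) = m + m² (x(m, F) = m² + m = m + m²)
M(S, q) = -⅛ (M(S, q) = -3/8 + (⅛)*2 = -3/8 + ¼ = -⅛)
j = 0
o(I, W) = W/7
C(B) = -B/8 (C(B) = -(B + (⅐)*0)/8 = -(B + 0)/8 = -B/8)
(-2395 - 1753)*(-23196 + C(-207)) = (-2395 - 1753)*(-23196 - ⅛*(-207)) = -4148*(-23196 + 207/8) = -4148*(-185361/8) = 192219357/2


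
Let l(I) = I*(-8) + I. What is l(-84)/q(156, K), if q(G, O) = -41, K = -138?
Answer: -588/41 ≈ -14.341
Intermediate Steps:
l(I) = -7*I (l(I) = -8*I + I = -7*I)
l(-84)/q(156, K) = -7*(-84)/(-41) = 588*(-1/41) = -588/41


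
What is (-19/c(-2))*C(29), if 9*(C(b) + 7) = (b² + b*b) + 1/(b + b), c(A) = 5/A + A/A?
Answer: 594719/261 ≈ 2278.6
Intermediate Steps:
c(A) = 1 + 5/A (c(A) = 5/A + 1 = 1 + 5/A)
C(b) = -7 + 1/(18*b) + 2*b²/9 (C(b) = -7 + ((b² + b*b) + 1/(b + b))/9 = -7 + ((b² + b²) + 1/(2*b))/9 = -7 + (2*b² + 1/(2*b))/9 = -7 + (1/(2*b) + 2*b²)/9 = -7 + (1/(18*b) + 2*b²/9) = -7 + 1/(18*b) + 2*b²/9)
(-19/c(-2))*C(29) = (-19*(-2/(5 - 2)))*((1/18)*(1 - 126*29 + 4*29³)/29) = (-19/((-½*3)))*((1/18)*(1/29)*(1 - 3654 + 4*24389)) = (-19/(-3/2))*((1/18)*(1/29)*(1 - 3654 + 97556)) = (-19*(-⅔))*((1/18)*(1/29)*93903) = (38/3)*(31301/174) = 594719/261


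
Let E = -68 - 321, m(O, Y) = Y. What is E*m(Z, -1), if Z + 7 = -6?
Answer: 389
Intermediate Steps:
Z = -13 (Z = -7 - 6 = -13)
E = -389
E*m(Z, -1) = -389*(-1) = 389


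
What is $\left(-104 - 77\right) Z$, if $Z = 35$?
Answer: $-6335$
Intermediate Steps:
$\left(-104 - 77\right) Z = \left(-104 - 77\right) 35 = \left(-181\right) 35 = -6335$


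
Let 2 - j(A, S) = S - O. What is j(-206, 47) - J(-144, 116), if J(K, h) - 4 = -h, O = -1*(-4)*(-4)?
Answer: 51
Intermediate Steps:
O = -16 (O = 4*(-4) = -16)
j(A, S) = -14 - S (j(A, S) = 2 - (S - 1*(-16)) = 2 - (S + 16) = 2 - (16 + S) = 2 + (-16 - S) = -14 - S)
J(K, h) = 4 - h
j(-206, 47) - J(-144, 116) = (-14 - 1*47) - (4 - 1*116) = (-14 - 47) - (4 - 116) = -61 - 1*(-112) = -61 + 112 = 51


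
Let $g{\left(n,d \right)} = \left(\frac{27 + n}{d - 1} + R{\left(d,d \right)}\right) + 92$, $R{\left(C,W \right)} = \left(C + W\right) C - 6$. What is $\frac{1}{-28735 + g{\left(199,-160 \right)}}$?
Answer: $\frac{161}{3630485} \approx 4.4347 \cdot 10^{-5}$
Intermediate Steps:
$R{\left(C,W \right)} = -6 + C \left(C + W\right)$ ($R{\left(C,W \right)} = C \left(C + W\right) - 6 = -6 + C \left(C + W\right)$)
$g{\left(n,d \right)} = 86 + 2 d^{2} + \frac{27 + n}{-1 + d}$ ($g{\left(n,d \right)} = \left(\frac{27 + n}{d - 1} + \left(-6 + d^{2} + d d\right)\right) + 92 = \left(\frac{27 + n}{-1 + d} + \left(-6 + d^{2} + d^{2}\right)\right) + 92 = \left(\frac{27 + n}{-1 + d} + \left(-6 + 2 d^{2}\right)\right) + 92 = \left(-6 + 2 d^{2} + \frac{27 + n}{-1 + d}\right) + 92 = 86 + 2 d^{2} + \frac{27 + n}{-1 + d}$)
$\frac{1}{-28735 + g{\left(199,-160 \right)}} = \frac{1}{-28735 + \frac{-59 + 199 - 2 \left(-160\right)^{2} + 2 \left(-160\right)^{3} + 86 \left(-160\right)}{-1 - 160}} = \frac{1}{-28735 + \frac{-59 + 199 - 51200 + 2 \left(-4096000\right) - 13760}{-161}} = \frac{1}{-28735 - \frac{-59 + 199 - 51200 - 8192000 - 13760}{161}} = \frac{1}{-28735 - - \frac{8256820}{161}} = \frac{1}{-28735 + \frac{8256820}{161}} = \frac{1}{\frac{3630485}{161}} = \frac{161}{3630485}$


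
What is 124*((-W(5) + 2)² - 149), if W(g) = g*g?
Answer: 47120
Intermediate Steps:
W(g) = g²
124*((-W(5) + 2)² - 149) = 124*((-1*5² + 2)² - 149) = 124*((-1*25 + 2)² - 149) = 124*((-25 + 2)² - 149) = 124*((-23)² - 149) = 124*(529 - 149) = 124*380 = 47120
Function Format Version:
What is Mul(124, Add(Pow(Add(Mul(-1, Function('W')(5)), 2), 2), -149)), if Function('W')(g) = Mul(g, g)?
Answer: 47120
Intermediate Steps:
Function('W')(g) = Pow(g, 2)
Mul(124, Add(Pow(Add(Mul(-1, Function('W')(5)), 2), 2), -149)) = Mul(124, Add(Pow(Add(Mul(-1, Pow(5, 2)), 2), 2), -149)) = Mul(124, Add(Pow(Add(Mul(-1, 25), 2), 2), -149)) = Mul(124, Add(Pow(Add(-25, 2), 2), -149)) = Mul(124, Add(Pow(-23, 2), -149)) = Mul(124, Add(529, -149)) = Mul(124, 380) = 47120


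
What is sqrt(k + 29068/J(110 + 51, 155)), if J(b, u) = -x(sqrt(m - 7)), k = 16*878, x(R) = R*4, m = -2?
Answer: sqrt(126432 + 21801*I)/3 ≈ 118.96 + 10.181*I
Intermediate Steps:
x(R) = 4*R
k = 14048
J(b, u) = -12*I (J(b, u) = -4*sqrt(-2 - 7) = -4*sqrt(-9) = -4*3*I = -12*I)
sqrt(k + 29068/J(110 + 51, 155)) = sqrt(14048 + 29068/((-12*I))) = sqrt(14048 + 29068*(I/12)) = sqrt(14048 + 7267*I/3)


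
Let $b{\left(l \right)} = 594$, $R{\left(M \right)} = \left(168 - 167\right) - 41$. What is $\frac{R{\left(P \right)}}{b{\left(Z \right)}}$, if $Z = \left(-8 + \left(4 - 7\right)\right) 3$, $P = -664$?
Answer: $- \frac{20}{297} \approx -0.06734$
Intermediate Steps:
$R{\left(M \right)} = -40$ ($R{\left(M \right)} = 1 - 41 = -40$)
$Z = -33$ ($Z = \left(-8 - 3\right) 3 = \left(-11\right) 3 = -33$)
$\frac{R{\left(P \right)}}{b{\left(Z \right)}} = - \frac{40}{594} = \left(-40\right) \frac{1}{594} = - \frac{20}{297}$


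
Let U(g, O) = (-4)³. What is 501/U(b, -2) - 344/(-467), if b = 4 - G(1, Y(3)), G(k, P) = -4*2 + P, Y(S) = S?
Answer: -211951/29888 ≈ -7.0915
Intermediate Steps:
G(k, P) = -8 + P
b = 9 (b = 4 - (-8 + 3) = 4 - 1*(-5) = 4 + 5 = 9)
U(g, O) = -64
501/U(b, -2) - 344/(-467) = 501/(-64) - 344/(-467) = 501*(-1/64) - 344*(-1/467) = -501/64 + 344/467 = -211951/29888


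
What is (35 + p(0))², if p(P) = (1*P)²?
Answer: 1225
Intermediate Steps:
p(P) = P²
(35 + p(0))² = (35 + 0²)² = (35 + 0)² = 35² = 1225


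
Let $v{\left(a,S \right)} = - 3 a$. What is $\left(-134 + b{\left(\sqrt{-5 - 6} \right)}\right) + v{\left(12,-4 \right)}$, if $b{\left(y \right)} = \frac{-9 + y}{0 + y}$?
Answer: $-169 + \frac{9 i \sqrt{11}}{11} \approx -169.0 + 2.7136 i$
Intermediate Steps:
$b{\left(y \right)} = \frac{-9 + y}{y}$
$\left(-134 + b{\left(\sqrt{-5 - 6} \right)}\right) + v{\left(12,-4 \right)} = \left(-134 + \frac{-9 + \sqrt{-5 - 6}}{\sqrt{-5 - 6}}\right) - 36 = \left(-134 + \frac{-9 + \sqrt{-11}}{\sqrt{-11}}\right) - 36 = \left(-134 + \frac{-9 + i \sqrt{11}}{i \sqrt{11}}\right) - 36 = \left(-134 + - \frac{i \sqrt{11}}{11} \left(-9 + i \sqrt{11}\right)\right) - 36 = \left(-134 - \frac{i \sqrt{11} \left(-9 + i \sqrt{11}\right)}{11}\right) - 36 = -170 - \frac{i \sqrt{11} \left(-9 + i \sqrt{11}\right)}{11}$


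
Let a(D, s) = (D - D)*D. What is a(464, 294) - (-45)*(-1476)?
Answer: -66420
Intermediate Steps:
a(D, s) = 0 (a(D, s) = 0*D = 0)
a(464, 294) - (-45)*(-1476) = 0 - (-45)*(-1476) = 0 - 1*66420 = 0 - 66420 = -66420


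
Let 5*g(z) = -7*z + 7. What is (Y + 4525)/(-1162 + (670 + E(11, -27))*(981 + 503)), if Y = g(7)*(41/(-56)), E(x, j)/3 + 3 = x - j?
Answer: 90623/22978760 ≈ 0.0039438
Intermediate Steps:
E(x, j) = -9 - 3*j + 3*x (E(x, j) = -9 + 3*(x - j) = -9 + (-3*j + 3*x) = -9 - 3*j + 3*x)
g(z) = 7/5 - 7*z/5 (g(z) = (-7*z + 7)/5 = (7 - 7*z)/5 = 7/5 - 7*z/5)
Y = 123/20 (Y = (7/5 - 7/5*7)*(41/(-56)) = (7/5 - 49/5)*(41*(-1/56)) = -42/5*(-41/56) = 123/20 ≈ 6.1500)
(Y + 4525)/(-1162 + (670 + E(11, -27))*(981 + 503)) = (123/20 + 4525)/(-1162 + (670 + (-9 - 3*(-27) + 3*11))*(981 + 503)) = 90623/(20*(-1162 + (670 + (-9 + 81 + 33))*1484)) = 90623/(20*(-1162 + (670 + 105)*1484)) = 90623/(20*(-1162 + 775*1484)) = 90623/(20*(-1162 + 1150100)) = (90623/20)/1148938 = (90623/20)*(1/1148938) = 90623/22978760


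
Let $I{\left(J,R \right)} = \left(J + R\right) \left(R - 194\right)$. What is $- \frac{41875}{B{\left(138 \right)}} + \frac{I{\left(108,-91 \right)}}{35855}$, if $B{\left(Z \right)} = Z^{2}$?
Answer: $- \frac{318739261}{136564524} \approx -2.334$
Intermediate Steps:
$I{\left(J,R \right)} = \left(-194 + R\right) \left(J + R\right)$ ($I{\left(J,R \right)} = \left(J + R\right) \left(-194 + R\right) = \left(-194 + R\right) \left(J + R\right)$)
$- \frac{41875}{B{\left(138 \right)}} + \frac{I{\left(108,-91 \right)}}{35855} = - \frac{41875}{138^{2}} + \frac{\left(-91\right)^{2} - 20952 - -17654 + 108 \left(-91\right)}{35855} = - \frac{41875}{19044} + \left(8281 - 20952 + 17654 - 9828\right) \frac{1}{35855} = \left(-41875\right) \frac{1}{19044} - \frac{969}{7171} = - \frac{41875}{19044} - \frac{969}{7171} = - \frac{318739261}{136564524}$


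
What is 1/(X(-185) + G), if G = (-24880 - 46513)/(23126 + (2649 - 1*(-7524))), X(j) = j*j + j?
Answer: 4757/161918081 ≈ 2.9379e-5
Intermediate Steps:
X(j) = j + j² (X(j) = j² + j = j + j²)
G = -10199/4757 (G = -71393/(23126 + (2649 + 7524)) = -71393/(23126 + 10173) = -71393/33299 = -71393*1/33299 = -10199/4757 ≈ -2.1440)
1/(X(-185) + G) = 1/(-185*(1 - 185) - 10199/4757) = 1/(-185*(-184) - 10199/4757) = 1/(34040 - 10199/4757) = 1/(161918081/4757) = 4757/161918081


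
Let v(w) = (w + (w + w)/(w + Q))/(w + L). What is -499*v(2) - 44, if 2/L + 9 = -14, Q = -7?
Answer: -39271/110 ≈ -357.01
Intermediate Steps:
L = -2/23 (L = 2/(-9 - 14) = 2/(-23) = 2*(-1/23) = -2/23 ≈ -0.086957)
v(w) = (w + 2*w/(-7 + w))/(-2/23 + w) (v(w) = (w + (w + w)/(w - 7))/(w - 2/23) = (w + (2*w)/(-7 + w))/(-2/23 + w) = (w + 2*w/(-7 + w))/(-2/23 + w))
-499*v(2) - 44 = -11477*2*(-5 + 2)/(14 - 163*2 + 23*2**2) - 44 = -11477*2*(-3)/(14 - 326 + 23*4) - 44 = -11477*2*(-3)/(14 - 326 + 92) - 44 = -11477*2*(-3)/(-220) - 44 = -11477*2*(-1)*(-3)/220 - 44 = -499*69/110 - 44 = -34431/110 - 44 = -39271/110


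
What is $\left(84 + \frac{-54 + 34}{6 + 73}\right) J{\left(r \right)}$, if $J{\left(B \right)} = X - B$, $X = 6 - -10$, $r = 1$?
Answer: $\frac{99240}{79} \approx 1256.2$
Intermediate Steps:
$X = 16$ ($X = 6 + 10 = 16$)
$J{\left(B \right)} = 16 - B$
$\left(84 + \frac{-54 + 34}{6 + 73}\right) J{\left(r \right)} = \left(84 + \frac{-54 + 34}{6 + 73}\right) \left(16 - 1\right) = \left(84 - \frac{20}{79}\right) \left(16 - 1\right) = \left(84 - \frac{20}{79}\right) 15 = \frac{6616}{79} \cdot 15 = \frac{99240}{79}$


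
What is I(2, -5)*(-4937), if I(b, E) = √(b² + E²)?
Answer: -4937*√29 ≈ -26587.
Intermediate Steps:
I(b, E) = √(E² + b²)
I(2, -5)*(-4937) = √((-5)² + 2²)*(-4937) = √(25 + 4)*(-4937) = √29*(-4937) = -4937*√29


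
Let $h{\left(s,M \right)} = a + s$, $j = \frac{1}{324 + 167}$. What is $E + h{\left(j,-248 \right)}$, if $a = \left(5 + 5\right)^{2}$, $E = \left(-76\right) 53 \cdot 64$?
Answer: $- \frac{126526771}{491} \approx -2.5769 \cdot 10^{5}$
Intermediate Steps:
$E = -257792$ ($E = \left(-4028\right) 64 = -257792$)
$a = 100$ ($a = 10^{2} = 100$)
$j = \frac{1}{491} \approx 0.0020367$
$h{\left(s,M \right)} = 100 + s$
$E + h{\left(j,-248 \right)} = -257792 + \left(100 + \frac{1}{491}\right) = -257792 + \frac{49101}{491} = - \frac{126526771}{491}$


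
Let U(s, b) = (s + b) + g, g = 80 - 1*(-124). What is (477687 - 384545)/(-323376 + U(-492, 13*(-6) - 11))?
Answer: -93142/323753 ≈ -0.28769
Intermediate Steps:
g = 204 (g = 80 + 124 = 204)
U(s, b) = 204 + b + s (U(s, b) = (s + b) + 204 = (b + s) + 204 = 204 + b + s)
(477687 - 384545)/(-323376 + U(-492, 13*(-6) - 11)) = (477687 - 384545)/(-323376 + (204 + (13*(-6) - 11) - 492)) = 93142/(-323376 + (204 + (-78 - 11) - 492)) = 93142/(-323376 + (204 - 89 - 492)) = 93142/(-323376 - 377) = 93142/(-323753) = 93142*(-1/323753) = -93142/323753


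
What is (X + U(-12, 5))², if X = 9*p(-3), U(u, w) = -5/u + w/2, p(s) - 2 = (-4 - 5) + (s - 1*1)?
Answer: 1329409/144 ≈ 9232.0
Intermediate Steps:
p(s) = -8 + s (p(s) = 2 + ((-4 - 5) + (s - 1*1)) = 2 + (-9 + (s - 1)) = 2 + (-9 + (-1 + s)) = 2 + (-10 + s) = -8 + s)
U(u, w) = w/2 - 5/u (U(u, w) = -5/u + w*(½) = -5/u + w/2 = w/2 - 5/u)
X = -99 (X = 9*(-8 - 3) = 9*(-11) = -99)
(X + U(-12, 5))² = (-99 + ((½)*5 - 5/(-12)))² = (-99 + (5/2 - 5*(-1/12)))² = (-99 + (5/2 + 5/12))² = (-99 + 35/12)² = (-1153/12)² = 1329409/144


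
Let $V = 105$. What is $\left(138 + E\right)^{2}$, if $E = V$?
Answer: $59049$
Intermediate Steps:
$E = 105$
$\left(138 + E\right)^{2} = \left(138 + 105\right)^{2} = 243^{2} = 59049$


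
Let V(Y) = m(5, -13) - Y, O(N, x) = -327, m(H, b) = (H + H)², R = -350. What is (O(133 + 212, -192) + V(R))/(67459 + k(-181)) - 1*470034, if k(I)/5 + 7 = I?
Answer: -10422063841/22173 ≈ -4.7003e+5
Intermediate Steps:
m(H, b) = 4*H² (m(H, b) = (2*H)² = 4*H²)
k(I) = -35 + 5*I
V(Y) = 100 - Y (V(Y) = 4*5² - Y = 4*25 - Y = 100 - Y)
(O(133 + 212, -192) + V(R))/(67459 + k(-181)) - 1*470034 = (-327 + (100 - 1*(-350)))/(67459 + (-35 + 5*(-181))) - 1*470034 = (-327 + (100 + 350))/(67459 + (-35 - 905)) - 470034 = (-327 + 450)/(67459 - 940) - 470034 = 123/66519 - 470034 = 123*(1/66519) - 470034 = 41/22173 - 470034 = -10422063841/22173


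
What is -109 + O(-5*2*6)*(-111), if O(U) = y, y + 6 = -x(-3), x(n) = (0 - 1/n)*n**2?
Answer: 890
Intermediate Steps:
x(n) = -n (x(n) = (-1/n)*n**2 = -n)
y = -9 (y = -6 - (-1)*(-3) = -6 - 1*3 = -6 - 3 = -9)
O(U) = -9
-109 + O(-5*2*6)*(-111) = -109 - 9*(-111) = -109 + 999 = 890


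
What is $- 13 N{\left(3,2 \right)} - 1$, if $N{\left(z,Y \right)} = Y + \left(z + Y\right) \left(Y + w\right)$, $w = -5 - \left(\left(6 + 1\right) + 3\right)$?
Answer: $818$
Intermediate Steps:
$w = -15$ ($w = -5 - \left(7 + 3\right) = -5 - 10 = -15$)
$N{\left(z,Y \right)} = Y + \left(-15 + Y\right) \left(Y + z\right)$ ($N{\left(z,Y \right)} = Y + \left(z + Y\right) \left(Y - 15\right) = Y + \left(Y + z\right) \left(-15 + Y\right) = Y + \left(-15 + Y\right) \left(Y + z\right)$)
$- 13 N{\left(3,2 \right)} - 1 = - 13 \left(2^{2} - 45 - 28 + 2 \cdot 3\right) - 1 = - 13 \left(4 - 45 - 28 + 6\right) - 1 = \left(-13\right) \left(-63\right) - 1 = 819 - 1 = 818$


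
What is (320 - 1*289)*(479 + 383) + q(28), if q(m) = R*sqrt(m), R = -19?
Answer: 26722 - 38*sqrt(7) ≈ 26621.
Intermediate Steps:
q(m) = -19*sqrt(m)
(320 - 1*289)*(479 + 383) + q(28) = (320 - 1*289)*(479 + 383) - 38*sqrt(7) = (320 - 289)*862 - 38*sqrt(7) = 31*862 - 38*sqrt(7) = 26722 - 38*sqrt(7)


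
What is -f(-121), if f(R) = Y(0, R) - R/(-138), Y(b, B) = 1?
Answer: -17/138 ≈ -0.12319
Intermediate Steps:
f(R) = 1 + R/138 (f(R) = 1 - R/(-138) = 1 - R*(-1)/138 = 1 - (-1)*R/138 = 1 + R/138)
-f(-121) = -(1 + (1/138)*(-121)) = -(1 - 121/138) = -1*17/138 = -17/138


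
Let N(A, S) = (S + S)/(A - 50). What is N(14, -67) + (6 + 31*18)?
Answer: 10219/18 ≈ 567.72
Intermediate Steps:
N(A, S) = 2*S/(-50 + A) (N(A, S) = (2*S)/(-50 + A) = 2*S/(-50 + A))
N(14, -67) + (6 + 31*18) = 2*(-67)/(-50 + 14) + (6 + 31*18) = 2*(-67)/(-36) + (6 + 558) = 2*(-67)*(-1/36) + 564 = 67/18 + 564 = 10219/18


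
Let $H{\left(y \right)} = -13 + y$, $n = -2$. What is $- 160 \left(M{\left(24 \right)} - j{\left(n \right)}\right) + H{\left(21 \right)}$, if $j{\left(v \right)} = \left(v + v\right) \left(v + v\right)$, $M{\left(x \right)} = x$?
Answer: $-1272$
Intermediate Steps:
$j{\left(v \right)} = 4 v^{2}$ ($j{\left(v \right)} = 2 v 2 v = 4 v^{2}$)
$- 160 \left(M{\left(24 \right)} - j{\left(n \right)}\right) + H{\left(21 \right)} = - 160 \left(24 - 4 \left(-2\right)^{2}\right) + \left(-13 + 21\right) = - 160 \left(24 - 4 \cdot 4\right) + 8 = - 160 \left(24 - 16\right) + 8 = \left(-160\right) 8 + 8 = -1280 + 8 = -1272$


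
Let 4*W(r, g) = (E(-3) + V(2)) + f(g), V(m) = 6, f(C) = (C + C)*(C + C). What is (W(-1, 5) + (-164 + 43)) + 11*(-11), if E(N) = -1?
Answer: -863/4 ≈ -215.75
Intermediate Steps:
f(C) = 4*C**2 (f(C) = (2*C)*(2*C) = 4*C**2)
W(r, g) = 5/4 + g**2 (W(r, g) = ((-1 + 6) + 4*g**2)/4 = (5 + 4*g**2)/4 = 5/4 + g**2)
(W(-1, 5) + (-164 + 43)) + 11*(-11) = ((5/4 + 5**2) + (-164 + 43)) + 11*(-11) = ((5/4 + 25) - 121) - 121 = (105/4 - 121) - 121 = -379/4 - 121 = -863/4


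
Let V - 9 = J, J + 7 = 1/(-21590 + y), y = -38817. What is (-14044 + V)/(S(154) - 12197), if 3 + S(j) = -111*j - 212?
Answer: 848235095/1782368942 ≈ 0.47590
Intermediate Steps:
S(j) = -215 - 111*j (S(j) = -3 + (-111*j - 212) = -3 + (-212 - 111*j) = -215 - 111*j)
J = -422850/60407 (J = -7 + 1/(-21590 - 38817) = -7 + 1/(-60407) = -7 - 1/60407 = -422850/60407 ≈ -7.0000)
V = 120813/60407 (V = 9 - 422850/60407 = 120813/60407 ≈ 2.0000)
(-14044 + V)/(S(154) - 12197) = (-14044 + 120813/60407)/((-215 - 111*154) - 12197) = -848235095/(60407*((-215 - 17094) - 12197)) = -848235095/(60407*(-17309 - 12197)) = -848235095/60407/(-29506) = -848235095/60407*(-1/29506) = 848235095/1782368942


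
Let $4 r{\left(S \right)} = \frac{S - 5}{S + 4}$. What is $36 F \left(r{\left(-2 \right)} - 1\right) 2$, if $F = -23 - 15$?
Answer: $5130$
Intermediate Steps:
$F = -38$
$r{\left(S \right)} = \frac{-5 + S}{4 \left(4 + S\right)}$ ($r{\left(S \right)} = \frac{\left(S - 5\right) \frac{1}{S + 4}}{4} = \frac{\left(-5 + S\right) \frac{1}{4 + S}}{4} = \frac{\frac{1}{4 + S} \left(-5 + S\right)}{4} = \frac{-5 + S}{4 \left(4 + S\right)}$)
$36 F \left(r{\left(-2 \right)} - 1\right) 2 = 36 \left(-38\right) \left(\frac{-5 - 2}{4 \left(4 - 2\right)} - 1\right) 2 = - 1368 \left(\frac{1}{4} \cdot \frac{1}{2} \left(-7\right) - 1\right) 2 = - 1368 \left(- \frac{7}{8} - 1\right) 2 = - 1368 \left(\left(- \frac{15}{8}\right) 2\right) = \left(-1368\right) \left(- \frac{15}{4}\right) = 5130$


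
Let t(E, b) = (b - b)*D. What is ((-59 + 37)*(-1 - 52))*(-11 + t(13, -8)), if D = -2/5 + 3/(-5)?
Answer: -12826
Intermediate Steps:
D = -1 (D = -2*⅕ + 3*(-⅕) = -⅖ - ⅗ = -1)
t(E, b) = 0 (t(E, b) = (b - b)*(-1) = 0*(-1) = 0)
((-59 + 37)*(-1 - 52))*(-11 + t(13, -8)) = ((-59 + 37)*(-1 - 52))*(-11 + 0) = -22*(-53)*(-11) = 1166*(-11) = -12826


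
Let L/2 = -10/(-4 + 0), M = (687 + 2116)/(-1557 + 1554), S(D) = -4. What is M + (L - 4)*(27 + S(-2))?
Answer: -2734/3 ≈ -911.33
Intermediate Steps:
M = -2803/3 (M = 2803/(-3) = 2803*(-⅓) = -2803/3 ≈ -934.33)
L = 5 (L = 2*(-10/(-4 + 0)) = 2*(-10/(-4)) = 2*(-10*(-¼)) = 2*(5/2) = 5)
M + (L - 4)*(27 + S(-2)) = -2803/3 + (5 - 4)*(27 - 4) = -2803/3 + 1*23 = -2803/3 + 23 = -2734/3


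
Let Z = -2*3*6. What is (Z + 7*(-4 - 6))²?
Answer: 11236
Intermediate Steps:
Z = -36 (Z = -6*6 = -36)
(Z + 7*(-4 - 6))² = (-36 + 7*(-4 - 6))² = (-36 + 7*(-10))² = (-36 - 70)² = (-106)² = 11236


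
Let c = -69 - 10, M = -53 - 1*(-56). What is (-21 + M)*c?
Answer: 1422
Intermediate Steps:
M = 3 (M = -53 + 56 = 3)
c = -79
(-21 + M)*c = (-21 + 3)*(-79) = -18*(-79) = 1422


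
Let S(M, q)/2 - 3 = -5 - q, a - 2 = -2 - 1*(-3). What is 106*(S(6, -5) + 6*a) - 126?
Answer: 2418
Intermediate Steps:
a = 3 (a = 2 + (-2 - 1*(-3)) = 2 + (-2 + 3) = 2 + 1 = 3)
S(M, q) = -4 - 2*q (S(M, q) = 6 + 2*(-5 - q) = 6 + (-10 - 2*q) = -4 - 2*q)
106*(S(6, -5) + 6*a) - 126 = 106*((-4 - 2*(-5)) + 6*3) - 126 = 106*((-4 + 10) + 18) - 126 = 106*(6 + 18) - 126 = 106*24 - 126 = 2544 - 126 = 2418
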